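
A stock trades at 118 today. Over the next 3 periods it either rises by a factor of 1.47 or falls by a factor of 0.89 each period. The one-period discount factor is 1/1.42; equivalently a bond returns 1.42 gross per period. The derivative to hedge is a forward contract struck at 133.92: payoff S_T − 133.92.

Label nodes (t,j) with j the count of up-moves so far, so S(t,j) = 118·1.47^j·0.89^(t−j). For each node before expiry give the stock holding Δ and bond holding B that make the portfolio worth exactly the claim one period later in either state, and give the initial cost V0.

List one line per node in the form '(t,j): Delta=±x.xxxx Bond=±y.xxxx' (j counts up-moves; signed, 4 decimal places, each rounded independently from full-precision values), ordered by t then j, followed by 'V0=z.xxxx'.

(0,0): Delta=1.0000 Bond=-46.7714
(1,0): Delta=1.0000 Bond=-66.4154
(1,1): Delta=1.0000 Bond=-66.4154
(2,0): Delta=1.0000 Bond=-94.3099
(2,1): Delta=1.0000 Bond=-94.3099
(2,2): Delta=1.0000 Bond=-94.3099
V0=71.2286

Under the risk-neutral measure, an up-move has probability p* = (R−d)/(u−d) = 0.9138 and values discount at R = 1.42.
Payoff layer (t=3): V(3,0)=-50.7337, V(3,1)=3.4777, V(3,2)=93.0177, V(3,3)=240.9097
  t=2,j=0: stock 93.4678 → up 137.3977 (V=3.4777), down 83.1863 (V=-50.7337). Price -0.8421; hedge Δ=1.0000, bond B=-94.3099.
  t=2,j=1: stock 154.3794 → up 226.9377 (V=93.0177), down 137.3977 (V=3.4777). Price 60.0695; hedge Δ=1.0000, bond B=-94.3099.
  t=2,j=2: stock 254.9862 → up 374.8297 (V=240.9097), down 226.9377 (V=93.0177). Price 160.6763; hedge Δ=1.0000, bond B=-94.3099.
  t=1,j=0: stock 105.0200 → up 154.3794 (V=60.0695), down 93.4678 (V=-0.8421). Price 38.6046; hedge Δ=1.0000, bond B=-66.4154.
  t=1,j=1: stock 173.4600 → up 254.9862 (V=160.6763), down 154.3794 (V=60.0695). Price 107.0446; hedge Δ=1.0000, bond B=-66.4154.
  t=0,j=0: stock 118.0000 → up 173.4600 (V=107.0446), down 105.0200 (V=38.6046). Price 71.2286; hedge Δ=1.0000, bond B=-46.7714.
Self-financing check: at every node Δ·S+B equals the discounted successor values.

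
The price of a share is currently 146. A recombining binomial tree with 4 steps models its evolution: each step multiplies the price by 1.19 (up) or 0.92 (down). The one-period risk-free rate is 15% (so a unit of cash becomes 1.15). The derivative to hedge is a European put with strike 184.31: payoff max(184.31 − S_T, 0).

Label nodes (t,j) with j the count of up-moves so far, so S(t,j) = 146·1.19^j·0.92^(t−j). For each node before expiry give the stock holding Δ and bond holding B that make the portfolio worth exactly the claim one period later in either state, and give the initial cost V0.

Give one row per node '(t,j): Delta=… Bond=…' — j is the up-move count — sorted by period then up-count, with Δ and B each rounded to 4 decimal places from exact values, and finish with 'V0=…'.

Since d<R<u, set p* = (R−d)/(u−d) = 0.8519; price each node as the discounted p*-expectation of its children.
Payoff layer (t=4): V(4,0)=79.7166, V(4,1)=49.0207, V(4,2)=9.3163, V(4,3)=0.0000, V(4,4)=0.0000
(3,0): S=113.6884. Δ = (V_up−V_dn)/(S_up−S_dn) = (49.0207−79.7166)/(135.2893−104.5934) = -1.0000. V = [p*·49.0207 + (1−p*)·79.7166]/1.15 = 46.5811. B = V − Δ·S = 160.2696.
(3,1): S=147.0535. Δ = (V_up−V_dn)/(S_up−S_dn) = (9.3163−49.0207)/(174.9937−135.2893) = -1.0000. V = [p*·9.3163 + (1−p*)·49.0207]/1.15 = 13.2160. B = V − Δ·S = 160.2696.
(3,2): S=190.2106. Δ = (V_up−V_dn)/(S_up−S_dn) = (0.0000−9.3163)/(226.3506−174.9937) = -0.1814. V = [p*·0.0000 + (1−p*)·9.3163]/1.15 = 1.2002. B = V − Δ·S = 35.7050.
(3,3): S=246.0332. Δ = (V_up−V_dn)/(S_up−S_dn) = (0.0000−0.0000)/(292.7795−226.3506) = 0.0000. V = [p*·0.0000 + (1−p*)·0.0000]/1.15 = 0.0000. B = V − Δ·S = 0.0000.
(2,0): S=123.5744. Δ = (V_up−V_dn)/(S_up−S_dn) = (13.2160−46.5811)/(147.0535−113.6884) = -1.0000. V = [p*·13.2160 + (1−p*)·46.5811]/1.15 = 15.7904. B = V − Δ·S = 139.3648.
(2,1): S=159.8408. Δ = (V_up−V_dn)/(S_up−S_dn) = (1.2002−13.2160)/(190.2106−147.0535) = -0.2784. V = [p*·1.2002 + (1−p*)·13.2160]/1.15 = 2.5916. B = V − Δ·S = 47.0948.
(2,2): S=206.7506. Δ = (V_up−V_dn)/(S_up−S_dn) = (0.0000−1.2002)/(246.0332−190.2106) = -0.0215. V = [p*·0.0000 + (1−p*)·1.2002]/1.15 = 0.1546. B = V − Δ·S = 4.5997.
(1,0): S=134.3200. Δ = (V_up−V_dn)/(S_up−S_dn) = (2.5916−15.7904)/(159.8408−123.5744) = -0.3639. V = [p*·2.5916 + (1−p*)·15.7904]/1.15 = 3.9539. B = V − Δ·S = 52.8386.
(1,1): S=173.7400. Δ = (V_up−V_dn)/(S_up−S_dn) = (0.1546−2.5916)/(206.7506−159.8408) = -0.0519. V = [p*·0.1546 + (1−p*)·2.5916]/1.15 = 0.4484. B = V − Δ·S = 9.4741.
(0,0): S=146.0000. Δ = (V_up−V_dn)/(S_up−S_dn) = (0.4484−3.9539)/(173.7400−134.3200) = -0.0889. V = [p*·0.4484 + (1−p*)·3.9539]/1.15 = 0.8415. B = V − Δ·S = 13.8248.
Check: Δ(0,0)·S0 + B(0,0) = 0.8415 = V0.

(0,0): Delta=-0.0889 Bond=13.8248
(1,0): Delta=-0.3639 Bond=52.8386
(1,1): Delta=-0.0519 Bond=9.4741
(2,0): Delta=-1.0000 Bond=139.3648
(2,1): Delta=-0.2784 Bond=47.0948
(2,2): Delta=-0.0215 Bond=4.5997
(3,0): Delta=-1.0000 Bond=160.2696
(3,1): Delta=-1.0000 Bond=160.2696
(3,2): Delta=-0.1814 Bond=35.7050
(3,3): Delta=0.0000 Bond=0.0000
V0=0.8415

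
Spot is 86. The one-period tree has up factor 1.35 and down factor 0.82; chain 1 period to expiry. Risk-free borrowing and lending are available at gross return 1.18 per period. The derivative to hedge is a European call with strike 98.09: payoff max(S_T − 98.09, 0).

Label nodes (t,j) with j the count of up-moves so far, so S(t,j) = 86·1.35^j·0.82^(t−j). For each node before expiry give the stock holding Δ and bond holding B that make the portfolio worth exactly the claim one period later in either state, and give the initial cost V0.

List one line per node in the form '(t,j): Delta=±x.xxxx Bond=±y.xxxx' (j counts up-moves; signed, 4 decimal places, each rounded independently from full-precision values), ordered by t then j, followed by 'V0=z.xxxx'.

(0,0): Delta=0.3951 Bond=-23.6140
V0=10.3671

Since d<R<u, set p* = (R−d)/(u−d) = 0.6792; price each node as the discounted p*-expectation of its children.
At expiry t=1: V(1,0)=0.0000, V(1,1)=18.0100
Node (0,0) S=86.0000: V=(p*·18.0100+(1−p*)·0.0000)/1.18=10.3671; Δ=(18.0100−0.0000)/(116.1000−70.5200)=0.3951; B=V−Δ·S=-23.6140
Root portfolio cost Δ·86+B reproduces V0=10.3671.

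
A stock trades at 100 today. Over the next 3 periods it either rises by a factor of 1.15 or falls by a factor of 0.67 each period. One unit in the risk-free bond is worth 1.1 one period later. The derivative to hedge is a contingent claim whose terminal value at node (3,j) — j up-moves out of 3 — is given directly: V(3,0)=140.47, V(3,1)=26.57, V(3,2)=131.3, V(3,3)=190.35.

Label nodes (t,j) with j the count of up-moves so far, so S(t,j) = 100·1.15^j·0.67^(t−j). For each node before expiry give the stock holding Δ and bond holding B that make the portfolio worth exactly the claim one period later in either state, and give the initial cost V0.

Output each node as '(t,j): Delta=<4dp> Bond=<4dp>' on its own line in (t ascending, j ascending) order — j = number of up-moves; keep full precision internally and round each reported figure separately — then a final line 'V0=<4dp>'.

(0,0): Delta=1.1312 Bond=15.1383
(1,0): Delta=2.3167 Bond=-62.7788
(1,1): Delta=1.0509 Bond=25.8883
(2,0): Delta=-5.2861 Bond=272.2322
(2,1): Delta=2.8318 Bond=-108.7415
(2,2): Delta=0.9302 Bond=44.4328
V0=128.2559

No-arbitrage ⇒ martingale measure with p* = (R−d)/(u−d) = 0.8958.
Terminal values V(3,·): V(3,0)=140.4700, V(3,1)=26.5700, V(3,2)=131.3000, V(3,3)=190.3500
Node (2,0) S=44.8900: V=(p*·26.5700+(1−p*)·140.4700)/1.1=34.9405; Δ=(26.5700−140.4700)/(51.6235−30.0763)=-5.2861; B=V−Δ·S=272.2322
Node (2,1) S=77.0500: V=(p*·131.3000+(1−p*)·26.5700)/1.1=109.4460; Δ=(131.3000−26.5700)/(88.6075−51.6235)=2.8318; B=V−Δ·S=-108.7415
Node (2,2) S=132.2500: V=(p*·190.3500+(1−p*)·131.3000)/1.1=167.4536; Δ=(190.3500−131.3000)/(152.0875−88.6075)=0.9302; B=V−Δ·S=44.4328
Node (1,0) S=67.0000: V=(p*·109.4460+(1−p*)·34.9405)/1.1=92.4409; Δ=(109.4460−34.9405)/(77.0500−44.8900)=2.3167; B=V−Δ·S=-62.7788
Node (1,1) S=115.0000: V=(p*·167.4536+(1−p*)·109.4460)/1.1=146.7374; Δ=(167.4536−109.4460)/(132.2500−77.0500)=1.0509; B=V−Δ·S=25.8883
Node (0,0) S=100.0000: V=(p*·146.7374+(1−p*)·92.4409)/1.1=128.2559; Δ=(146.7374−92.4409)/(115.0000−67.0000)=1.1312; B=V−Δ·S=15.1383
Self-financing check: at every node Δ·S+B equals the discounted successor values.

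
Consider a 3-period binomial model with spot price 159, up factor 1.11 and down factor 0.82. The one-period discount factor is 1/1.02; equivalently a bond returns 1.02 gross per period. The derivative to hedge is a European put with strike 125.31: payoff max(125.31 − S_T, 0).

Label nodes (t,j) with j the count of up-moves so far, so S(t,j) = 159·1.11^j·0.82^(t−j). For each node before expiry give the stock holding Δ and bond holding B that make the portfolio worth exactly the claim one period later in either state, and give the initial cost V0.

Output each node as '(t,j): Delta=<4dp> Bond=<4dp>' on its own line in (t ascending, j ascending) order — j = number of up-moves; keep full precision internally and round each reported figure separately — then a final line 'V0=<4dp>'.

(0,0): Delta=-0.1215 Bond=21.6219
(1,0): Delta=-0.3682 Bond=54.2215
(1,1): Delta=-0.0395 Bond=7.5790
(2,0): Delta=-1.0000 Bond=122.8529
(2,1): Delta=-0.1582 Bond=24.9098
(2,2): Delta=0.0000 Bond=0.0000
V0=2.3067

No-arbitrage ⇒ martingale measure with p* = (R−d)/(u−d) = 0.6897.
Payoff layer (t=3): V(3,0)=37.6425, V(3,1)=6.6381, V(3,2)=0.0000, V(3,3)=0.0000
Node (2,0) S=106.9116: V=(p*·6.6381+(1−p*)·37.6425)/1.02=15.9413; Δ=(6.6381−37.6425)/(118.6719−87.6675)=-1.0000; B=V−Δ·S=122.8529
Node (2,1) S=144.7218: V=(p*·0.0000+(1−p*)·6.6381)/1.02=2.0197; Δ=(0.0000−6.6381)/(160.6412−118.6719)=-0.1582; B=V−Δ·S=24.9098
Node (2,2) S=195.9039: V=(p*·0.0000+(1−p*)·0.0000)/1.02=0.0000; Δ=(0.0000−0.0000)/(217.4533−160.6412)=0.0000; B=V−Δ·S=0.0000
Node (1,0) S=130.3800: V=(p*·2.0197+(1−p*)·15.9413)/1.02=6.2159; Δ=(2.0197−15.9413)/(144.7218−106.9116)=-0.3682; B=V−Δ·S=54.2215
Node (1,1) S=176.4900: V=(p*·0.0000+(1−p*)·2.0197)/1.02=0.6145; Δ=(0.0000−2.0197)/(195.9039−144.7218)=-0.0395; B=V−Δ·S=7.5790
Node (0,0) S=159.0000: V=(p*·0.6145+(1−p*)·6.2159)/1.02=2.3067; Δ=(0.6145−6.2159)/(176.4900−130.3800)=-0.1215; B=V−Δ·S=21.6219
Root portfolio cost Δ·159+B reproduces V0=2.3067.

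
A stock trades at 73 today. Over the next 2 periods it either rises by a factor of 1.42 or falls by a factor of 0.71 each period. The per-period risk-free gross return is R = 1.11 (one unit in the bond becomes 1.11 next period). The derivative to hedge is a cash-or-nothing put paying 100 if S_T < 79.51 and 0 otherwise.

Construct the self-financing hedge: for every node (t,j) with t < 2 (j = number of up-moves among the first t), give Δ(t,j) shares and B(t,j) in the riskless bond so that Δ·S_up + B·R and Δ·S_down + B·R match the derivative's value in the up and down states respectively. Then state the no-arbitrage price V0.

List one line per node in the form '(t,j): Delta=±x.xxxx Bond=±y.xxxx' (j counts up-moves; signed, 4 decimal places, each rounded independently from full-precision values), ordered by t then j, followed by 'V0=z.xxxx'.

(0,0): Delta=-0.9793 Bond=126.8875
(1,0): Delta=0.0000 Bond=90.0901
(1,1): Delta=-1.3587 Bond=180.1802
V0=55.4016

Since d<R<u, set p* = (R−d)/(u−d) = 0.5634; price each node as the discounted p*-expectation of its children.
Terminal payoffs: V(2,0)=100.0000, V(2,1)=100.0000, V(2,2)=0.0000
(1,0): S=51.8300. Δ = (V_up−V_dn)/(S_up−S_dn) = (100.0000−100.0000)/(73.5986−36.7993) = 0.0000. V = [p*·100.0000 + (1−p*)·100.0000]/1.11 = 90.0901. B = V − Δ·S = 90.0901.
(1,1): S=103.6600. Δ = (V_up−V_dn)/(S_up−S_dn) = (0.0000−100.0000)/(147.1972−73.5986) = -1.3587. V = [p*·0.0000 + (1−p*)·100.0000]/1.11 = 39.3351. B = V − Δ·S = 180.1802.
(0,0): S=73.0000. Δ = (V_up−V_dn)/(S_up−S_dn) = (39.3351−90.0901)/(103.6600−51.8300) = -0.9793. V = [p*·39.3351 + (1−p*)·90.0901]/1.11 = 55.4016. B = V − Δ·S = 126.8875.
The time-0 hedge costs 55.4016, which is the no-arbitrage price.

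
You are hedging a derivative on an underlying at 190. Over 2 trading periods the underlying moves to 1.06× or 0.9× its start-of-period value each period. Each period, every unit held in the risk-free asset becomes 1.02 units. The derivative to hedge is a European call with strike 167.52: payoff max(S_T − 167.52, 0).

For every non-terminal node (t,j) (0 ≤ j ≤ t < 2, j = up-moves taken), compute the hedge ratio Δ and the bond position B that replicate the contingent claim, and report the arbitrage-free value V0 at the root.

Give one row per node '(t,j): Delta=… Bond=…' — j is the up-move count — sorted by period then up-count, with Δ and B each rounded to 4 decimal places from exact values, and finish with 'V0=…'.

(0,0): Delta=0.8902 Bond=-139.3328
(1,0): Delta=0.5022 Bond=-75.7721
(1,1): Delta=1.0000 Bond=-164.2353
V0=29.8032

Risk-neutral probability p* = (R−d)/(u−d) = (1.02−0.9)/(1.06−0.9) = 0.7500.
Terminal payoffs: V(2,0)=0.0000, V(2,1)=13.7400, V(2,2)=45.9640
Node (1,0) S=171.0000: V=(p*·13.7400+(1−p*)·0.0000)/1.02=10.1029; Δ=(13.7400−0.0000)/(181.2600−153.9000)=0.5022; B=V−Δ·S=-75.7721
Node (1,1) S=201.4000: V=(p*·45.9640+(1−p*)·13.7400)/1.02=37.1647; Δ=(45.9640−13.7400)/(213.4840−181.2600)=1.0000; B=V−Δ·S=-164.2353
Node (0,0) S=190.0000: V=(p*·37.1647+(1−p*)·10.1029)/1.02=29.8032; Δ=(37.1647−10.1029)/(201.4000−171.0000)=0.8902; B=V−Δ·S=-139.3328
Each (Δ,B) replicates both successor values, so the strategy is self-financing and V0 is arbitrage-free.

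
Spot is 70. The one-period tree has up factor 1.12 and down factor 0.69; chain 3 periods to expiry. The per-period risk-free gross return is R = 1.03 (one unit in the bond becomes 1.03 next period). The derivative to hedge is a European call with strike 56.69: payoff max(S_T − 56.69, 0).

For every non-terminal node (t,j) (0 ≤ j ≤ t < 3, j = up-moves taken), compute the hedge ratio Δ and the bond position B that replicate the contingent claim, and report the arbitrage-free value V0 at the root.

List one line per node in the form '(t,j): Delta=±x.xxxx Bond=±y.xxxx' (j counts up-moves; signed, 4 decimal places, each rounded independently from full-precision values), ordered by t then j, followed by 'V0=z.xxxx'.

Since d<R<u, set p* = (R−d)/(u−d) = 0.7907; price each node as the discounted p*-expectation of its children.
At expiry t=3: V(3,0)=0.0000, V(3,1)=0.0000, V(3,2)=3.8975, V(3,3)=41.6550
Node (2,0) S=33.3270: V=(p*·0.0000+(1−p*)·0.0000)/1.03=0.0000; Δ=(0.0000−0.0000)/(37.3262−22.9956)=0.0000; B=V−Δ·S=0.0000
Node (2,1) S=54.0960: V=(p*·3.8975+(1−p*)·0.0000)/1.03=2.9920; Δ=(3.8975−0.0000)/(60.5875−37.3262)=0.1676; B=V−Δ·S=-6.0720
Node (2,2) S=87.8080: V=(p*·41.6550+(1−p*)·3.8975)/1.03=32.7692; Δ=(41.6550−3.8975)/(98.3450−60.5875)=1.0000; B=V−Δ·S=-55.0388
Node (1,0) S=48.3000: V=(p*·2.9920+(1−p*)·0.0000)/1.03=2.2969; Δ=(2.9920−0.0000)/(54.0960−33.3270)=0.1441; B=V−Δ·S=-4.6613
Node (1,1) S=78.4000: V=(p*·32.7692+(1−p*)·2.9920)/1.03=25.7638; Δ=(32.7692−2.9920)/(87.8080−54.0960)=0.8833; B=V−Δ·S=-43.4854
Node (0,0) S=70.0000: V=(p*·25.7638+(1−p*)·2.2969)/1.03=20.2448; Δ=(25.7638−2.2969)/(78.4000−48.3000)=0.7796; B=V−Δ·S=-34.3295
Check: Δ(0,0)·S0 + B(0,0) = 20.2448 = V0.

(0,0): Delta=0.7796 Bond=-34.3295
(1,0): Delta=0.1441 Bond=-4.6613
(1,1): Delta=0.8833 Bond=-43.4854
(2,0): Delta=0.0000 Bond=0.0000
(2,1): Delta=0.1676 Bond=-6.0720
(2,2): Delta=1.0000 Bond=-55.0388
V0=20.2448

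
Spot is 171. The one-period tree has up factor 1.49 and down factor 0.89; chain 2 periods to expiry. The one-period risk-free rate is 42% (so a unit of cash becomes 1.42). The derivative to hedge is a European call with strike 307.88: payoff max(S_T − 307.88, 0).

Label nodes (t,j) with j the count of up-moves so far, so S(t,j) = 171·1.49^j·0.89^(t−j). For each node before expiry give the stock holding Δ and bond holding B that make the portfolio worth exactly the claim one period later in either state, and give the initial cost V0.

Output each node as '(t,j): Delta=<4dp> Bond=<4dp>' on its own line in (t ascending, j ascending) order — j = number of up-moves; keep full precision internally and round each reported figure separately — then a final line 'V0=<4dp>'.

Risk-neutral probability p* = (R−d)/(u−d) = (1.42−0.89)/(1.49−0.89) = 0.8833.
Terminal values V(2,·): V(2,0)=0.0000, V(2,1)=0.0000, V(2,2)=71.7571
  t=1,j=0: stock 152.1900 → up 226.7631 (V=0.0000), down 135.4491 (V=0.0000). Price 0.0000; hedge Δ=0.0000, bond B=0.0000.
  t=1,j=1: stock 254.7900 → up 379.6371 (V=71.7571), down 226.7631 (V=0.0000). Price 44.6376; hedge Δ=0.4694, bond B=-74.9575.
  t=0,j=0: stock 171.0000 → up 254.7900 (V=44.6376), down 152.1900 (V=0.0000). Price 27.7675; hedge Δ=0.4351, bond B=-46.6285.
Each (Δ,B) replicates both successor values, so the strategy is self-financing and V0 is arbitrage-free.

(0,0): Delta=0.4351 Bond=-46.6285
(1,0): Delta=0.0000 Bond=0.0000
(1,1): Delta=0.4694 Bond=-74.9575
V0=27.7675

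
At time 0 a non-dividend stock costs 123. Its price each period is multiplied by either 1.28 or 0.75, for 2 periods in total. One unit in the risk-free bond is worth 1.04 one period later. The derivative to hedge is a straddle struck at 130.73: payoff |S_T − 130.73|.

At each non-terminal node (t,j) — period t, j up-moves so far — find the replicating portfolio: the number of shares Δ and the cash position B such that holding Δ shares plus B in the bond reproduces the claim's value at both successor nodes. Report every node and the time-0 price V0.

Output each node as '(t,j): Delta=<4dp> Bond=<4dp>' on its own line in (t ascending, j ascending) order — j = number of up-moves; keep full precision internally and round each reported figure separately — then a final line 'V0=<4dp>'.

(0,0): Delta=0.1427 Bond=19.5082
(1,0): Delta=-1.0000 Bond=125.7019
(1,1): Delta=0.6968 Bond=-66.9501
V0=37.0594

Since d<R<u, set p* = (R−d)/(u−d) = 0.5472; price each node as the discounted p*-expectation of its children.
Terminal payoffs: V(2,0)=61.5425, V(2,1)=12.6500, V(2,2)=70.7932
(1,0): S=92.2500. Δ = (V_up−V_dn)/(S_up−S_dn) = (12.6500−61.5425)/(118.0800−69.1875) = -1.0000. V = [p*·12.6500 + (1−p*)·61.5425]/1.04 = 33.4519. B = V − Δ·S = 125.7019.
(1,1): S=157.4400. Δ = (V_up−V_dn)/(S_up−S_dn) = (70.7932−12.6500)/(201.5232−118.0800) = 0.6968. V = [p*·70.7932 + (1−p*)·12.6500]/1.04 = 42.7540. B = V − Δ·S = -66.9501.
(0,0): S=123.0000. Δ = (V_up−V_dn)/(S_up−S_dn) = (42.7540−33.4519)/(157.4400−92.2500) = 0.1427. V = [p*·42.7540 + (1−p*)·33.4519]/1.04 = 37.0594. B = V − Δ·S = 19.5082.
Each (Δ,B) replicates both successor values, so the strategy is self-financing and V0 is arbitrage-free.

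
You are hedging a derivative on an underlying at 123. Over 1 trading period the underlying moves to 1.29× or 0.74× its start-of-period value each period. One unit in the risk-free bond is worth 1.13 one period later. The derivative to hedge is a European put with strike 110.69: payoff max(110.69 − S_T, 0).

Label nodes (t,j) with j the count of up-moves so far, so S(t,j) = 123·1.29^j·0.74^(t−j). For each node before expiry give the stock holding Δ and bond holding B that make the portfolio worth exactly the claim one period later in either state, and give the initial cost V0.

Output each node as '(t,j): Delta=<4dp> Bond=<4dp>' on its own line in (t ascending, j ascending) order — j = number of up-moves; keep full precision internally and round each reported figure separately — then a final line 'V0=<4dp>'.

(0,0): Delta=-0.2908 Bond=40.8275
V0=5.0639

Under the risk-neutral measure, an up-move has probability p* = (R−d)/(u−d) = 0.7091 and values discount at R = 1.13.
At expiry t=1: V(1,0)=19.6700, V(1,1)=0.0000
(0,0): S=123.0000. Δ = (V_up−V_dn)/(S_up−S_dn) = (0.0000−19.6700)/(158.6700−91.0200) = -0.2908. V = [p*·0.0000 + (1−p*)·19.6700]/1.13 = 5.0639. B = V − Δ·S = 40.8275.
Each (Δ,B) replicates both successor values, so the strategy is self-financing and V0 is arbitrage-free.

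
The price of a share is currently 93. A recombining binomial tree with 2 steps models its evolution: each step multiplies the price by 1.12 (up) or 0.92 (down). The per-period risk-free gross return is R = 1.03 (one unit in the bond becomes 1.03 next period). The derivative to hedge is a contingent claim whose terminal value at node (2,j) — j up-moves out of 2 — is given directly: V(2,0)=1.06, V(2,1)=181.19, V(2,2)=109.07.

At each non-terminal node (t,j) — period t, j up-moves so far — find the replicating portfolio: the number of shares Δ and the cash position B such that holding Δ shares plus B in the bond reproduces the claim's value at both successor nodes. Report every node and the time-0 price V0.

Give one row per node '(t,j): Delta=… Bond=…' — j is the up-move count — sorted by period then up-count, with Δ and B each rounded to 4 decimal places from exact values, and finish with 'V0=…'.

The replicating-portfolio and risk-neutral prices coincide; use p* = (1.03−0.92)/(1.12−0.92) = 0.5500 for the latter.
At expiry t=2: V(2,0)=1.0600, V(2,1)=181.1900, V(2,2)=109.0700
(1,0): S=85.5600. Δ = (V_up−V_dn)/(S_up−S_dn) = (181.1900−1.0600)/(95.8272−78.7152) = 10.5265. V = [p*·181.1900 + (1−p*)·1.0600]/1.03 = 97.2150. B = V − Δ·S = -803.4350.
(1,1): S=104.1600. Δ = (V_up−V_dn)/(S_up−S_dn) = (109.0700−181.1900)/(116.6592−95.8272) = -3.4620. V = [p*·109.0700 + (1−p*)·181.1900]/1.03 = 137.4019. B = V − Δ·S = 498.0019.
(0,0): S=93.0000. Δ = (V_up−V_dn)/(S_up−S_dn) = (137.4019−97.2150)/(104.1600−85.5600) = 2.1606. V = [p*·137.4019 + (1−p*)·97.2150]/1.03 = 115.8426. B = V − Δ·S = -85.0919.
Root portfolio cost Δ·93+B reproduces V0=115.8426.

(0,0): Delta=2.1606 Bond=-85.0919
(1,0): Delta=10.5265 Bond=-803.4350
(1,1): Delta=-3.4620 Bond=498.0019
V0=115.8426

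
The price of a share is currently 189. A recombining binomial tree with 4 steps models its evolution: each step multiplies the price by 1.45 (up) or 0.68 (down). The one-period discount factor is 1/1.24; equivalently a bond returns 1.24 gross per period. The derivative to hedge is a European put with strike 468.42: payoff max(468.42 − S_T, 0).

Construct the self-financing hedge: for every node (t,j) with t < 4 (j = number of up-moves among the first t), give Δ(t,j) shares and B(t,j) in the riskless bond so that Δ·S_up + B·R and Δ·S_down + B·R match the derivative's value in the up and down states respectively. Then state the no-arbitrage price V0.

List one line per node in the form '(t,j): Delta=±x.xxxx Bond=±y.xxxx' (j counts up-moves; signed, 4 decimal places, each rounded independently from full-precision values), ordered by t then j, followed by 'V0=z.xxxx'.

No-arbitrage ⇒ martingale measure with p* = (R−d)/(u−d) = 0.7273.
Payoff layer (t=4): V(4,0)=428.0092, V(4,1)=382.2499, V(4,2)=284.6750, V(4,3)=76.6107, V(4,4)=0.0000
  t=3,j=0: stock 59.4276 → up 86.1701 (V=382.2499), down 40.4108 (V=428.0092). Price 318.3304; hedge Δ=-1.0000, bond B=377.7581.
  t=3,j=1: stock 126.7207 → up 183.7450 (V=284.6750), down 86.1701 (V=382.2499). Price 251.0373; hedge Δ=-1.0000, bond B=377.7581.
  t=3,j=2: stock 270.2133 → up 391.8093 (V=76.6107), down 183.7450 (V=284.6750). Price 107.5448; hedge Δ=-1.0000, bond B=377.7581.
  t=3,j=3: stock 576.1901 → up 835.4757 (V=0.0000), down 391.8093 (V=76.6107). Price 16.8499; hedge Δ=-0.1727, bond B=116.3443.
  t=2,j=0: stock 87.3936 → up 126.7207 (V=251.0373), down 59.4276 (V=318.3304). Price 217.2500; hedge Δ=-1.0000, bond B=304.6436.
  t=2,j=1: stock 186.3540 → up 270.2133 (V=107.5448), down 126.7207 (V=251.0373). Price 118.2896; hedge Δ=-1.0000, bond B=304.6436.
  t=2,j=2: stock 397.3725 → up 576.1901 (V=16.8499), down 270.2133 (V=107.5448). Price 33.5362; hedge Δ=-0.2964, bond B=151.3217.
  t=1,j=0: stock 128.5200 → up 186.3540 (V=118.2896), down 87.3936 (V=217.2500). Price 117.1603; hedge Δ=-1.0000, bond B=245.6803.
  t=1,j=1: stock 274.0500 → up 397.3725 (V=33.5362), down 186.3540 (V=118.2896). Price 45.6861; hedge Δ=-0.4016, bond B=155.7555.
  t=0,j=0: stock 189.0000 → up 274.0500 (V=45.6861), down 128.5200 (V=117.1603). Price 52.5638; hedge Δ=-0.4911, bond B=145.3874.
Self-financing check: at every node Δ·S+B equals the discounted successor values.

(0,0): Delta=-0.4911 Bond=145.3874
(1,0): Delta=-1.0000 Bond=245.6803
(1,1): Delta=-0.4016 Bond=155.7555
(2,0): Delta=-1.0000 Bond=304.6436
(2,1): Delta=-1.0000 Bond=304.6436
(2,2): Delta=-0.2964 Bond=151.3217
(3,0): Delta=-1.0000 Bond=377.7581
(3,1): Delta=-1.0000 Bond=377.7581
(3,2): Delta=-1.0000 Bond=377.7581
(3,3): Delta=-0.1727 Bond=116.3443
V0=52.5638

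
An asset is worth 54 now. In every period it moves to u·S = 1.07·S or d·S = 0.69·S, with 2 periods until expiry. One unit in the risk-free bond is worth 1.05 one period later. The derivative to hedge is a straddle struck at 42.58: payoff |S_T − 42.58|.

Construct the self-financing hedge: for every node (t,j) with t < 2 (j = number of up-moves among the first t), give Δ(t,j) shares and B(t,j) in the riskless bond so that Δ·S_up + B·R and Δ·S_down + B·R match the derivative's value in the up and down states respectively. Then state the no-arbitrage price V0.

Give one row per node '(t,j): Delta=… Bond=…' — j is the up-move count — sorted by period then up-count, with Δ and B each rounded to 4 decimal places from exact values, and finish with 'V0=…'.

(0,0): Delta=0.6924 Bond=-21.4331
(1,0): Delta=-1.0000 Bond=40.5524
(1,1): Delta=0.7530 Bond=-26.0079
V0=15.9540

Risk-neutral probability p* = (R−d)/(u−d) = (1.05−0.69)/(1.07−0.69) = 0.9474.
Terminal values V(2,·): V(2,0)=16.8706, V(2,1)=2.7118, V(2,2)=19.2446
(1,0): S=37.2600. Δ = (V_up−V_dn)/(S_up−S_dn) = (2.7118−16.8706)/(39.8682−25.7094) = -1.0000. V = [p*·2.7118 + (1−p*)·16.8706]/1.05 = 3.2924. B = V − Δ·S = 40.5524.
(1,1): S=57.7800. Δ = (V_up−V_dn)/(S_up−S_dn) = (19.2446−2.7118)/(61.8246−39.8682) = 0.7530. V = [p*·19.2446 + (1−p*)·2.7118]/1.05 = 17.4995. B = V − Δ·S = -26.0079.
(0,0): S=54.0000. Δ = (V_up−V_dn)/(S_up−S_dn) = (17.4995−3.2924)/(57.7800−37.2600) = 0.6924. V = [p*·17.4995 + (1−p*)·3.2924]/1.05 = 15.9540. B = V − Δ·S = -21.4331.
Check: Δ(0,0)·S0 + B(0,0) = 15.9540 = V0.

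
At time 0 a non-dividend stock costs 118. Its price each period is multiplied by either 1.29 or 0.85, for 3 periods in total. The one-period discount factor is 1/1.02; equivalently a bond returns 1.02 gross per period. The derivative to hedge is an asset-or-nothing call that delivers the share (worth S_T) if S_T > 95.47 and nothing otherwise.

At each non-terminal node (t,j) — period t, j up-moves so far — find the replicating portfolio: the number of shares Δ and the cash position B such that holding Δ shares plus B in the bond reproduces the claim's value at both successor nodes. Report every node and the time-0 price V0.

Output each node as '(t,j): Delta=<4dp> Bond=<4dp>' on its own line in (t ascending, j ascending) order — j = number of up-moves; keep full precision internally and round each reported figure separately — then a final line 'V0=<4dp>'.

(0,0): Delta=1.5052 Bond=-75.3872
(1,0): Delta=1.9879 Bond=-125.3102
(1,1): Delta=1.0000 Bond=0.0000
(2,0): Delta=2.9318 Bond=-208.2935
(2,1): Delta=1.0000 Bond=0.0000
(2,2): Delta=1.0000 Bond=0.0000
V0=102.2213

Under the risk-neutral measure, an up-move has probability p* = (R−d)/(u−d) = 0.3864 and values discount at R = 1.02.
At expiry t=3: V(3,0)=0.0000, V(3,1)=109.9789, V(3,2)=166.9092, V(3,3)=253.3093
  t=2,j=0: stock 85.2550 → up 109.9789 (V=109.9789), down 72.4667 (V=0.0000). Price 41.6587; hedge Δ=2.9318, bond B=-208.2935.
  t=2,j=1: stock 129.3870 → up 166.9092 (V=166.9092), down 109.9789 (V=109.9789). Price 129.3870; hedge Δ=1.0000, bond B=0.0000.
  t=2,j=2: stock 196.3638 → up 253.3093 (V=253.3093), down 166.9092 (V=166.9092). Price 196.3638; hedge Δ=1.0000, bond B=0.0000.
  t=1,j=0: stock 100.3000 → up 129.3870 (V=129.3870), down 85.2550 (V=41.6587). Price 74.0723; hedge Δ=1.9879, bond B=-125.3102.
  t=1,j=1: stock 152.2200 → up 196.3638 (V=196.3638), down 129.3870 (V=129.3870). Price 152.2200; hedge Δ=1.0000, bond B=0.0000.
  t=0,j=0: stock 118.0000 → up 152.2200 (V=152.2200), down 100.3000 (V=74.0723). Price 102.2213; hedge Δ=1.5052, bond B=-75.3872.
Check: Δ(0,0)·S0 + B(0,0) = 102.2213 = V0.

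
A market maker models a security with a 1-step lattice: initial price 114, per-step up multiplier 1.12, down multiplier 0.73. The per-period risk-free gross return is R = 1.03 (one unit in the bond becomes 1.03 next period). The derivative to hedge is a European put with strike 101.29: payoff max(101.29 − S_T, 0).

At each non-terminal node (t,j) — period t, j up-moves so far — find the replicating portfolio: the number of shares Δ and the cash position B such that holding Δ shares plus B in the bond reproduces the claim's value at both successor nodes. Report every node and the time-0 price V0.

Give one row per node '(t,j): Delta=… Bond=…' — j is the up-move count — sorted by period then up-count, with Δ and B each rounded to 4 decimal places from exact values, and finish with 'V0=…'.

(0,0): Delta=-0.4064 Bond=50.3819
V0=4.0485

The replicating-portfolio and risk-neutral prices coincide; use p* = (1.03−0.73)/(1.12−0.73) = 0.7692 for the latter.
Terminal values V(1,·): V(1,0)=18.0700, V(1,1)=0.0000
(0,0): S=114.0000. Δ = (V_up−V_dn)/(S_up−S_dn) = (0.0000−18.0700)/(127.6800−83.2200) = -0.4064. V = [p*·0.0000 + (1−p*)·18.0700]/1.03 = 4.0485. B = V − Δ·S = 50.3819.
Self-financing check: at every node Δ·S+B equals the discounted successor values.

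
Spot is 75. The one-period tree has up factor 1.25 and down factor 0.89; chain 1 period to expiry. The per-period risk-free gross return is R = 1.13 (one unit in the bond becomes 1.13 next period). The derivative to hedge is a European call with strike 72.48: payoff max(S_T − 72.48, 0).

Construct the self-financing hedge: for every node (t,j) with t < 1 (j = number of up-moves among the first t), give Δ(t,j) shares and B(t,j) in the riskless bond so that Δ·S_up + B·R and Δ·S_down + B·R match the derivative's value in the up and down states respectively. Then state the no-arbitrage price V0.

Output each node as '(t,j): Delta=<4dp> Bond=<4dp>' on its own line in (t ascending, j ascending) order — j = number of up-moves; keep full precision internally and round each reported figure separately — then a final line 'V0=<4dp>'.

(0,0): Delta=0.7878 Bond=-46.5347
V0=12.5487

The replicating-portfolio and risk-neutral prices coincide; use p* = (1.13−0.89)/(1.25−0.89) = 0.6667 for the latter.
Payoff layer (t=1): V(1,0)=0.0000, V(1,1)=21.2700
  t=0,j=0: stock 75.0000 → up 93.7500 (V=21.2700), down 66.7500 (V=0.0000). Price 12.5487; hedge Δ=0.7878, bond B=-46.5347.
Self-financing check: at every node Δ·S+B equals the discounted successor values.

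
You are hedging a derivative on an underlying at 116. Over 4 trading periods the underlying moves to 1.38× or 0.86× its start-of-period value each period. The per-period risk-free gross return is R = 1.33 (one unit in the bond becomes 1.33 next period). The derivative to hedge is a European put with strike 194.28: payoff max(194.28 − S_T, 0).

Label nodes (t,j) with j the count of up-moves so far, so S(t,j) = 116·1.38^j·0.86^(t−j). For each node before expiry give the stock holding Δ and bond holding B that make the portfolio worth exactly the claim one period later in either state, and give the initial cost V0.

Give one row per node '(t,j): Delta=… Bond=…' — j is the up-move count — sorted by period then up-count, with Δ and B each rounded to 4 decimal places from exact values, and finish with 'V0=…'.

No-arbitrage ⇒ martingale measure with p* = (R−d)/(u−d) = 0.9038.
Payoff layer (t=4): V(4,0)=130.8271, V(4,1)=92.4602, V(4,2)=30.8947, V(4,3)=0.0000, V(4,4)=0.0000
(3,0): S=73.7825. Δ = (V_up−V_dn)/(S_up−S_dn) = (92.4602−130.8271)/(101.8198−63.4529) = -1.0000. V = [p*·92.4602 + (1−p*)·130.8271]/1.33 = 72.2927. B = V − Δ·S = 146.0752.
(3,1): S=118.3952. Δ = (V_up−V_dn)/(S_up−S_dn) = (30.8947−92.4602)/(163.3853−101.8198) = -1.0000. V = [p*·30.8947 + (1−p*)·92.4602]/1.33 = 27.6800. B = V − Δ·S = 146.0752.
(3,2): S=189.9829. Δ = (V_up−V_dn)/(S_up−S_dn) = (0.0000−30.8947)/(262.1765−163.3853) = -0.3127. V = [p*·0.0000 + (1−p*)·30.8947]/1.33 = 2.2336. B = V − Δ·S = 61.6464.
(3,3): S=304.8564. Δ = (V_up−V_dn)/(S_up−S_dn) = (0.0000−0.0000)/(420.7018−262.1765) = 0.0000. V = [p*·0.0000 + (1−p*)·0.0000]/1.33 = 0.0000. B = V − Δ·S = 0.0000.
(2,0): S=85.7936. Δ = (V_up−V_dn)/(S_up−S_dn) = (27.6800−72.2927)/(118.3952−73.7825) = -1.0000. V = [p*·27.6800 + (1−p*)·72.2927]/1.33 = 24.0374. B = V − Δ·S = 109.8310.
(2,1): S=137.6688. Δ = (V_up−V_dn)/(S_up−S_dn) = (2.2336−27.6800)/(189.9829−118.3952) = -0.3555. V = [p*·2.2336 + (1−p*)·27.6800]/1.33 = 3.5191. B = V − Δ·S = 52.4545.
(2,2): S=220.9104. Δ = (V_up−V_dn)/(S_up−S_dn) = (0.0000−2.2336)/(304.8564−189.9829) = -0.0194. V = [p*·0.0000 + (1−p*)·2.2336]/1.33 = 0.1615. B = V − Δ·S = 4.4568.
(1,0): S=99.7600. Δ = (V_up−V_dn)/(S_up−S_dn) = (3.5191−24.0374)/(137.6688−85.7936) = -0.3955. V = [p*·3.5191 + (1−p*)·24.0374]/1.33 = 4.1293. B = V − Δ·S = 43.5876.
(1,1): S=160.0800. Δ = (V_up−V_dn)/(S_up−S_dn) = (0.1615−3.5191)/(220.9104−137.6688) = -0.0403. V = [p*·0.1615 + (1−p*)·3.5191]/1.33 = 0.3642. B = V − Δ·S = 6.8210.
(0,0): S=116.0000. Δ = (V_up−V_dn)/(S_up−S_dn) = (0.3642−4.1293)/(160.0800−99.7600) = -0.0624. V = [p*·0.3642 + (1−p*)·4.1293]/1.33 = 0.5460. B = V − Δ·S = 7.7867.
The time-0 hedge costs 0.5460, which is the no-arbitrage price.

(0,0): Delta=-0.0624 Bond=7.7867
(1,0): Delta=-0.3955 Bond=43.5876
(1,1): Delta=-0.0403 Bond=6.8210
(2,0): Delta=-1.0000 Bond=109.8310
(2,1): Delta=-0.3555 Bond=52.4545
(2,2): Delta=-0.0194 Bond=4.4568
(3,0): Delta=-1.0000 Bond=146.0752
(3,1): Delta=-1.0000 Bond=146.0752
(3,2): Delta=-0.3127 Bond=61.6464
(3,3): Delta=0.0000 Bond=0.0000
V0=0.5460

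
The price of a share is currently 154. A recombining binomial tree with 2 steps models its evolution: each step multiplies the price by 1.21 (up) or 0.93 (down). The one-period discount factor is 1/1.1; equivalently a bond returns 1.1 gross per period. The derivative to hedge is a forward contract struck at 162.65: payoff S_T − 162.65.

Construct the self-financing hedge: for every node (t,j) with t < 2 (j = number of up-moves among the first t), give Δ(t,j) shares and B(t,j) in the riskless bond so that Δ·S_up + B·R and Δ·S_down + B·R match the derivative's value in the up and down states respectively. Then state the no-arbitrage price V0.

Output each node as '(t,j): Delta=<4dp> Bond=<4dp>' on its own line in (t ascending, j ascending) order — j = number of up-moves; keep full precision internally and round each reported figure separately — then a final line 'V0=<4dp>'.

(0,0): Delta=1.0000 Bond=-134.4215
(1,0): Delta=1.0000 Bond=-147.8636
(1,1): Delta=1.0000 Bond=-147.8636
V0=19.5785

Since d<R<u, set p* = (R−d)/(u−d) = 0.6071; price each node as the discounted p*-expectation of its children.
Payoff layer (t=2): V(2,0)=-29.4554, V(2,1)=10.6462, V(2,2)=62.8214
  t=1,j=0: stock 143.2200 → up 173.2962 (V=10.6462), down 133.1946 (V=-29.4554). Price -4.6436; hedge Δ=1.0000, bond B=-147.8636.
  t=1,j=1: stock 186.3400 → up 225.4714 (V=62.8214), down 173.2962 (V=10.6462). Price 38.4764; hedge Δ=1.0000, bond B=-147.8636.
  t=0,j=0: stock 154.0000 → up 186.3400 (V=38.4764), down 143.2200 (V=-4.6436). Price 19.5785; hedge Δ=1.0000, bond B=-134.4215.
Each (Δ,B) replicates both successor values, so the strategy is self-financing and V0 is arbitrage-free.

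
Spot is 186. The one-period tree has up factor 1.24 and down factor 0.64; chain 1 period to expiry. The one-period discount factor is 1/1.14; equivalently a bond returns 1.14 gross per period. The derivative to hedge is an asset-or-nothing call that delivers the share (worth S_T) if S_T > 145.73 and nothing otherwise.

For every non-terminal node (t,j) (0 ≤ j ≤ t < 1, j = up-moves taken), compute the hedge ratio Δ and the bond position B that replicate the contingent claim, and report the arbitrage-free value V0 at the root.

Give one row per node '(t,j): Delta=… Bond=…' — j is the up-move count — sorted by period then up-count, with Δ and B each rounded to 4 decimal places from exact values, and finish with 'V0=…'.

The replicating-portfolio and risk-neutral prices coincide; use p* = (1.14−0.64)/(1.24−0.64) = 0.8333 for the latter.
At expiry t=1: V(1,0)=0.0000, V(1,1)=230.6400
Node (0,0) S=186.0000: V=(p*·230.6400+(1−p*)·0.0000)/1.14=168.5965; Δ=(230.6400−0.0000)/(230.6400−119.0400)=2.0667; B=V−Δ·S=-215.8035
Check: Δ(0,0)·S0 + B(0,0) = 168.5965 = V0.

(0,0): Delta=2.0667 Bond=-215.8035
V0=168.5965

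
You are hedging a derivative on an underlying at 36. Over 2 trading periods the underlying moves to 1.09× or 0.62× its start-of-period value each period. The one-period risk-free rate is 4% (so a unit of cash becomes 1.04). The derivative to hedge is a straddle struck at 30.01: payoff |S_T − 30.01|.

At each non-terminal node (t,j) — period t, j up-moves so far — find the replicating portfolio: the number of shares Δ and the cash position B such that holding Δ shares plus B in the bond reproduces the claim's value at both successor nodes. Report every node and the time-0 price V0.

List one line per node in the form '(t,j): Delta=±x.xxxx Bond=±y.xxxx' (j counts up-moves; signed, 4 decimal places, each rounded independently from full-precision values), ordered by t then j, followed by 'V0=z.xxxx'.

The replicating-portfolio and risk-neutral prices coincide; use p* = (1.04−0.62)/(1.09−0.62) = 0.8936 for the latter.
At expiry t=2: V(2,0)=16.1716, V(2,1)=5.6812, V(2,2)=12.7616
(1,0): S=22.3200. Δ = (V_up−V_dn)/(S_up−S_dn) = (5.6812−16.1716)/(24.3288−13.8384) = -1.0000. V = [p*·5.6812 + (1−p*)·16.1716]/1.04 = 6.5358. B = V − Δ·S = 28.8558.
(1,1): S=39.2400. Δ = (V_up−V_dn)/(S_up−S_dn) = (12.7616−5.6812)/(42.7716−24.3288) = 0.3839. V = [p*·12.7616 + (1−p*)·5.6812]/1.04 = 11.5465. B = V − Δ·S = -3.5182.
(0,0): S=36.0000. Δ = (V_up−V_dn)/(S_up−S_dn) = (11.5465−6.5358)/(39.2400−22.3200) = 0.2961. V = [p*·11.5465 + (1−p*)·6.5358]/1.04 = 10.5899. B = V − Δ·S = -0.0713.
Check: Δ(0,0)·S0 + B(0,0) = 10.5899 = V0.

(0,0): Delta=0.2961 Bond=-0.0713
(1,0): Delta=-1.0000 Bond=28.8558
(1,1): Delta=0.3839 Bond=-3.5182
V0=10.5899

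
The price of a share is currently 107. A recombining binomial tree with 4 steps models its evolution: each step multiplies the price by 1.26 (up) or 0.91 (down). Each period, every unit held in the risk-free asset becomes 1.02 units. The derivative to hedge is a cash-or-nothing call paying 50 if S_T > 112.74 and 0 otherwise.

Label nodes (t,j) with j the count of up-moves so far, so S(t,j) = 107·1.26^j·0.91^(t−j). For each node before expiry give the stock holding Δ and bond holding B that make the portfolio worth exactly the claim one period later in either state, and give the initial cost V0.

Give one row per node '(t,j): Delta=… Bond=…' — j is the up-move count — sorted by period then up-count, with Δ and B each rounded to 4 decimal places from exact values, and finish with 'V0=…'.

(0,0): Delta=0.5578 Bond=-42.4245
(1,0): Delta=0.6078 Bond=-48.1469
(1,1): Delta=0.4789 Bond=-32.6390
(2,0): Delta=0.4968 Bond=-39.2706
(2,1): Delta=0.7828 Bond=-70.5773
(2,2): Delta=0.0000 Bond=48.0584
(3,0): Delta=0.0000 Bond=0.0000
(3,1): Delta=1.2796 Bond=-127.4510
(3,2): Delta=0.0000 Bond=49.0196
(3,3): Delta=0.0000 Bond=49.0196
V0=17.2562

No-arbitrage ⇒ martingale measure with p* = (R−d)/(u−d) = 0.3143.
Terminal payoffs: V(4,0)=0.0000, V(4,1)=0.0000, V(4,2)=50.0000, V(4,3)=50.0000, V(4,4)=50.0000
Node (3,0) S=80.6321: V=(p*·0.0000+(1−p*)·0.0000)/1.02=0.0000; Δ=(0.0000−0.0000)/(101.5964−73.3752)=0.0000; B=V−Δ·S=0.0000
Node (3,1) S=111.6444: V=(p*·50.0000+(1−p*)·0.0000)/1.02=15.4062; Δ=(50.0000−0.0000)/(140.6720−101.5964)=1.2796; B=V−Δ·S=-127.4510
Node (3,2) S=154.5846: V=(p*·50.0000+(1−p*)·50.0000)/1.02=49.0196; Δ=(50.0000−50.0000)/(194.7766−140.6720)=0.0000; B=V−Δ·S=49.0196
Node (3,3) S=214.0402: V=(p*·50.0000+(1−p*)·50.0000)/1.02=49.0196; Δ=(50.0000−50.0000)/(269.6907−194.7766)=0.0000; B=V−Δ·S=49.0196
Node (2,0) S=88.6067: V=(p*·15.4062+(1−p*)·0.0000)/1.02=4.7470; Δ=(15.4062−0.0000)/(111.6444−80.6321)=0.4968; B=V−Δ·S=-39.2706
Node (2,1) S=122.6862: V=(p*·49.0196+(1−p*)·15.4062)/1.02=25.4612; Δ=(49.0196−15.4062)/(154.5846−111.6444)=0.7828; B=V−Δ·S=-70.5773
Node (2,2) S=169.8732: V=(p*·49.0196+(1−p*)·49.0196)/1.02=48.0584; Δ=(49.0196−49.0196)/(214.0402−154.5846)=0.0000; B=V−Δ·S=48.0584
Node (1,0) S=97.3700: V=(p*·25.4612+(1−p*)·4.7470)/1.02=11.0364; Δ=(25.4612−4.7470)/(122.6862−88.6067)=0.6078; B=V−Δ·S=-48.1469
Node (1,1) S=134.8200: V=(p*·48.0584+(1−p*)·25.4612)/1.02=31.9247; Δ=(48.0584−25.4612)/(169.8732−122.6862)=0.4789; B=V−Δ·S=-32.6390
Node (0,0) S=107.0000: V=(p*·31.9247+(1−p*)·11.0364)/1.02=17.2562; Δ=(31.9247−11.0364)/(134.8200−97.3700)=0.5578; B=V−Δ·S=-42.4245
Each (Δ,B) replicates both successor values, so the strategy is self-financing and V0 is arbitrage-free.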